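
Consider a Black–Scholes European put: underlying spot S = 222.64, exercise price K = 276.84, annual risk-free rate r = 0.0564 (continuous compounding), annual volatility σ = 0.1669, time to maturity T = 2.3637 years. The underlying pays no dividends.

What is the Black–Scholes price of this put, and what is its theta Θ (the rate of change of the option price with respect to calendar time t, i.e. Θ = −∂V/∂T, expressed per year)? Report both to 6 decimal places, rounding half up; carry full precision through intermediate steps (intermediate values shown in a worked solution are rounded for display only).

σ√T = 0.1669·√2.3637 = 0.256598
d₁ = (ln(S/K) + (r+σ²/2)T) / (σ√T) = (ln(222.64/276.84) + (0.0564+0.1669²/2)·2.3637) / 0.256598 = (-0.217884 + 0.166234) / 0.256598 = -0.201287
d₂ = d₁ − σ√T = -0.201287 − 0.256598 = -0.457885
e^{−rT} = e^{−0.0564·2.3637} = 0.875191
N(−d₁) = 0.579763,  N(−d₂) = 0.676482
Put price V = K·e^{−rT}·N(−d₂) − S·N(−d₁) = 163.903543 − 129.078423 = 34.825120
φ(d₁) = (1/√(2π))·e^{−d₁²/2} = 0.390942
Θ = −S·φ(d₁)·σ/(2√T) + r·K·e^{−rT}·N(−d₂) = −4.724386 + 9.244160 = 4.519774

price = 34.825120
Θ = 4.519774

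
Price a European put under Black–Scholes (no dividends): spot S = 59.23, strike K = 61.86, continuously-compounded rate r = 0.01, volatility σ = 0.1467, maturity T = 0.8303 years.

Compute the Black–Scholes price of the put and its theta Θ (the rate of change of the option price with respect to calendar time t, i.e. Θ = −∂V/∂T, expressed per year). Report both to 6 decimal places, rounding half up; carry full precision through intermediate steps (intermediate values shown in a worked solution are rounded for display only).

price = 4.382193
Θ = -1.479891

σ√T = 0.1467·√0.8303 = 0.133674
d₁ = (ln(S/K) + (r+σ²/2)T) / (σ√T) = (ln(59.23/61.86) + (0.01+0.1467²/2)·0.8303) / 0.133674 = (-0.043446 + 0.017237) / 0.133674 = -0.196060
d₂ = d₁ − σ√T = -0.196060 − 0.133674 = -0.329734
e^{−rT} = e^{−0.01·0.8303} = 0.991731
N(−d₁) = 0.577718,  N(−d₂) = 0.629200
Put price V = K·e^{−rT}·N(−d₂) − S·N(−d₁) = 38.600459 − 34.218267 = 4.382193
φ(d₁) = (1/√(2π))·e^{−d₁²/2} = 0.391348
Θ = −S·φ(d₁)·σ/(2√T) + r·K·e^{−rT}·N(−d₂) = −1.865896 + 0.386005 = -1.479891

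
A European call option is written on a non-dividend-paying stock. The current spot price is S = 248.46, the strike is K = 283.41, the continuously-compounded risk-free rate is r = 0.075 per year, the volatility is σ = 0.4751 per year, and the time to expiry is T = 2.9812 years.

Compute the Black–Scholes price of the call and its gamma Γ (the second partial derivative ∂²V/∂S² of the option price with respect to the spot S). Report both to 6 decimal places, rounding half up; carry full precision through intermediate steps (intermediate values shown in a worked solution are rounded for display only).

σ√T = 0.4751·√2.9812 = 0.820315
d₁ = (ln(S/K) + (r+σ²/2)T) / (σ√T) = (ln(248.46/283.41) + (0.075+0.4751²/2)·2.9812) / 0.820315 = (-0.131613 + 0.560048) / 0.820315 = 0.522282
d₂ = d₁ − σ√T = 0.522282 − 0.820315 = -0.298033
e^{−rT} = e^{−0.075·2.9812} = 0.799643
N(d₁) = 0.699263,  N(d₂) = 0.382839
Call price V = S·N(d₁) − K·e^{−rT}·N(d₂) = 173.738865 − 86.761566 = 86.977299
φ(d₁) = (1/√(2π))·e^{−d₁²/2} = 0.348078
Γ = φ(d₁) / (S·σ·√T) = 0.001708

price = 86.977299
Γ = 0.001708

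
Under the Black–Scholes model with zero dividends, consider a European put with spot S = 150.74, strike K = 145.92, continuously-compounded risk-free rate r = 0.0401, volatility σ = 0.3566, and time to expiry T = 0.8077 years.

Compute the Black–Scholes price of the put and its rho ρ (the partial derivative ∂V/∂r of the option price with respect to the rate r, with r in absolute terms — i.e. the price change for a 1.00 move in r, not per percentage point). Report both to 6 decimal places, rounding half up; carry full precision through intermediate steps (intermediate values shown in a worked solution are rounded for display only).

price = 14.228854
ρ = -55.130267

σ√T = 0.3566·√0.8077 = 0.320484
d₁ = (ln(S/K) + (r+σ²/2)T) / (σ√T) = (ln(150.74/145.92) + (0.0401+0.3566²/2)·0.8077) / 0.320484 = (0.032498 + 0.083744) / 0.320484 = 0.362707
d₂ = d₁ − σ√T = 0.362707 − 0.320484 = 0.042223
e^{−rT} = e^{−0.0401·0.8077} = 0.968130
N(−d₁) = 0.358412,  N(−d₂) = 0.483161
Put price V = K·e^{−rT}·N(−d₂) − S·N(−d₁) = 68.255871 − 54.027017 = 14.228854
ρ = −K·T·e^{−rT}·N(−d₂) = -55.130267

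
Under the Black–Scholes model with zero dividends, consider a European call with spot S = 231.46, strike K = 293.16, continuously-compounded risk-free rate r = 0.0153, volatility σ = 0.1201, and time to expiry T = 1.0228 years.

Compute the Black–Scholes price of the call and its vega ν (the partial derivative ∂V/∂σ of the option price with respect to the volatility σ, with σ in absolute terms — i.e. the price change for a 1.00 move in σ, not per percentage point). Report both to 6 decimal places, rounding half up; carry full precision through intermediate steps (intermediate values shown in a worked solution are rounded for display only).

σ√T = 0.1201·√1.0228 = 0.121461
d₁ = (ln(S/K) + (r+σ²/2)T) / (σ√T) = (ln(231.46/293.16) + (0.0153+0.1201²/2)·1.0228) / 0.121461 = (-0.236311 + 0.023025) / 0.121461 = -1.755999
d₂ = d₁ − σ√T = -1.755999 − 0.121461 = -1.877461
e^{−rT} = e^{−0.0153·1.0228} = 0.984473
N(d₁) = 0.039544,  N(d₂) = 0.030227
Call price V = S·N(d₁) − K·e^{−rT}·N(d₂) = 9.152914 − 8.723896 = 0.429018
φ(d₁) = (1/√(2π))·e^{−d₁²/2} = 0.085375
ν = S·φ(d₁)·√T = 19.984833

price = 0.429018
ν = 19.984833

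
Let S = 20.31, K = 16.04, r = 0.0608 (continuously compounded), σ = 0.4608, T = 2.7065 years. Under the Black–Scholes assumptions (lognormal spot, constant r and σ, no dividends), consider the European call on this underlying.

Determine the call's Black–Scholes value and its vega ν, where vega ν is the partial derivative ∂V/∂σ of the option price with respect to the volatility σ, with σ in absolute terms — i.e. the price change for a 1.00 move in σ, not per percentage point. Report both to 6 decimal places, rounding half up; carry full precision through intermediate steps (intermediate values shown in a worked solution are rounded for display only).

price = 9.000953
ν = 8.830959

σ√T = 0.4608·√2.7065 = 0.758083
d₁ = (ln(S/K) + (r+σ²/2)T) / (σ√T) = (ln(20.31/16.04) + (0.0608+0.4608²/2)·2.7065) / 0.758083 = (0.236028 + 0.451900) / 0.758083 = 0.907457
d₂ = d₁ − σ√T = 0.907457 − 0.758083 = 0.149375
e^{−rT} = e^{−0.0608·2.7065} = 0.848271
N(d₁) = 0.817917,  N(d₂) = 0.559371
Call price V = S·N(d₁) − K·e^{−rT}·N(d₂) = 16.611904 − 7.610951 = 9.000953
φ(d₁) = (1/√(2π))·e^{−d₁²/2} = 0.264298
ν = S·φ(d₁)·√T = 8.830959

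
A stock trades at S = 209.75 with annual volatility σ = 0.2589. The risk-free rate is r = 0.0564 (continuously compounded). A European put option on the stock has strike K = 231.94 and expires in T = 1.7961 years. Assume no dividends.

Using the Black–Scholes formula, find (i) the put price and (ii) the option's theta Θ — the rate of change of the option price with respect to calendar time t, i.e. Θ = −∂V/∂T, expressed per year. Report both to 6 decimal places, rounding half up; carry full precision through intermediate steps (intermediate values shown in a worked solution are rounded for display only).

σ√T = 0.2589·√1.7961 = 0.346974
d₁ = (ln(S/K) + (r+σ²/2)T) / (σ√T) = (ln(209.75/231.94) + (0.0564+0.2589²/2)·1.7961) / 0.346974 = (-0.100562 + 0.161496) / 0.346974 = 0.175613
d₂ = d₁ − σ√T = 0.175613 − 0.346974 = -0.171361
e^{−rT} = e^{−0.0564·1.7961} = 0.903662
N(−d₁) = 0.430299,  N(−d₂) = 0.568030
Put price V = K·e^{−rT}·N(−d₂) − S·N(−d₁) = 119.056457 − 90.255202 = 28.801255
φ(d₁) = (1/√(2π))·e^{−d₁²/2} = 0.392838
Θ = −S·φ(d₁)·σ/(2√T) + r·K·e^{−rT}·N(−d₂) = −7.958881 + 6.714784 = -1.244097

price = 28.801255
Θ = -1.244097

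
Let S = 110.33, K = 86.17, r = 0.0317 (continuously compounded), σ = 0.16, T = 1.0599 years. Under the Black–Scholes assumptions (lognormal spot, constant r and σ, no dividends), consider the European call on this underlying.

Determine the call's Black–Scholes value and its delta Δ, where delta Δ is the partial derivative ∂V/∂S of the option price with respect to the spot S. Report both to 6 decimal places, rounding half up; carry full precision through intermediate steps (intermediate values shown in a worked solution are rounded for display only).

price = 27.292134
Δ = 0.963012

σ√T = 0.16·√1.0599 = 0.164722
d₁ = (ln(S/K) + (r+σ²/2)T) / (σ√T) = (ln(110.33/86.17) + (0.0317+0.16²/2)·1.0599) / 0.164722 = (0.247154 + 0.047166) / 0.164722 = 1.786761
d₂ = d₁ − σ√T = 1.786761 − 0.164722 = 1.622038
e^{−rT} = e^{−0.0317·1.0599} = 0.966959
N(d₁) = 0.963012,  N(d₂) = 0.947602
Call price V = S·N(d₁) − K·e^{−rT}·N(d₂) = 106.249103 − 78.956969 = 27.292134
Δ = N(d₁) = 0.963012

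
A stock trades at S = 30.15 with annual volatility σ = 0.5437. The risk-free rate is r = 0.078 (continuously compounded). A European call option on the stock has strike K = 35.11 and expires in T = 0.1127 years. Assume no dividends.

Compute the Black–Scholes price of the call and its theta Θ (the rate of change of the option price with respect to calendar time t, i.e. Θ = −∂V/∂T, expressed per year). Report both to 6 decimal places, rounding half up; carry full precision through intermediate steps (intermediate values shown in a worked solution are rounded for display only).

σ√T = 0.5437·√0.1127 = 0.182525
d₁ = (ln(S/K) + (r+σ²/2)T) / (σ√T) = (ln(30.15/35.11) + (0.078+0.5437²/2)·0.1127) / 0.182525 = (-0.152301 + 0.025448) / 0.182525 = -0.694991
d₂ = d₁ − σ√T = -0.694991 − 0.182525 = -0.877515
e^{−rT} = e^{−0.078·0.1127} = 0.991248
N(d₁) = 0.243531,  N(d₂) = 0.190103
Call price V = S·N(d₁) − K·e^{−rT}·N(d₂) = 7.342447 − 6.616115 = 0.726331
φ(d₁) = (1/√(2π))·e^{−d₁²/2} = 0.313347
Θ = −S·φ(d₁)·σ/(2√T) − r·K·e^{−rT}·N(d₂) = −7.650328 − 0.516057 = -8.166385

price = 0.726331
Θ = -8.166385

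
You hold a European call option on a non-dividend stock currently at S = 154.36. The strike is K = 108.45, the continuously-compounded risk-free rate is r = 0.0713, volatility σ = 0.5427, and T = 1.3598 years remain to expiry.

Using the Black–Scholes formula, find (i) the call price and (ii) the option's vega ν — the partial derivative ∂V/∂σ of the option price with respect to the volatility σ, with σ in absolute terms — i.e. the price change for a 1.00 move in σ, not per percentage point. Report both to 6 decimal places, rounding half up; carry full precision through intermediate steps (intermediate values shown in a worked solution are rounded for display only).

σ√T = 0.5427·√1.3598 = 0.632845
d₁ = (ln(S/K) + (r+σ²/2)T) / (σ√T) = (ln(154.36/108.45) + (0.0713+0.5427²/2)·1.3598) / 0.632845 = (0.352998 + 0.297200) / 0.632845 = 1.027421
d₂ = d₁ − σ√T = 1.027421 − 0.632845 = 0.394576
e^{−rT} = e^{−0.0713·1.3598} = 0.907598
N(d₁) = 0.847889,  N(d₂) = 0.653422
Call price V = S·N(d₁) − K·e^{−rT}·N(d₂) = 130.880137 − 64.315696 = 66.564441
φ(d₁) = (1/√(2π))·e^{−d₁²/2} = 0.235337
ν = S·φ(d₁)·√T = 42.360678

price = 66.564441
ν = 42.360678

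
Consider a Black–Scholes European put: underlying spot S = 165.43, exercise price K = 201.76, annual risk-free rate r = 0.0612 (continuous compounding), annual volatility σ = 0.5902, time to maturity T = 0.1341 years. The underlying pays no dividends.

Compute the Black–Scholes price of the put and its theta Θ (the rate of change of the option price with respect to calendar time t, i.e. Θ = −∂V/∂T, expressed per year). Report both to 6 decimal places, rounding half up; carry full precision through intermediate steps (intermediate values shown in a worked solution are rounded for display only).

σ√T = 0.5902·√0.1341 = 0.216129
d₁ = (ln(S/K) + (r+σ²/2)T) / (σ√T) = (ln(165.43/201.76) + (0.0612+0.5902²/2)·0.1341) / 0.216129 = (-0.198531 + 0.031563) / 0.216129 = -0.772537
d₂ = d₁ − σ√T = -0.772537 − 0.216129 = -0.988666
e^{−rT} = e^{−0.0612·0.1341} = 0.991827
N(−d₁) = 0.780102,  N(−d₂) = 0.838587
Put price V = K·e^{−rT}·N(−d₂) − S·N(−d₁) = 167.810398 − 129.052241 = 38.758157
φ(d₁) = (1/√(2π))·e^{−d₁²/2} = 0.296015
Θ = −S·φ(d₁)·σ/(2√T) + r·K·e^{−rT}·N(−d₂) = −39.462332 + 10.269996 = -29.192336

price = 38.758157
Θ = -29.192336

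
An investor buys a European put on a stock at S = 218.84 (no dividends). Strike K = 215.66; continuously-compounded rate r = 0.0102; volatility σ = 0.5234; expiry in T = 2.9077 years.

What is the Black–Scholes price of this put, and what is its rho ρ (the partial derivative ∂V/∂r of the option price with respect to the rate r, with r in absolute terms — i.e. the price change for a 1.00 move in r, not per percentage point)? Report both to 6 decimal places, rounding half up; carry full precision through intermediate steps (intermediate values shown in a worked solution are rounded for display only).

σ√T = 0.5234·√2.9077 = 0.892501
d₁ = (ln(S/K) + (r+σ²/2)T) / (σ√T) = (ln(218.84/215.66) + (0.0102+0.5234²/2)·2.9077) / 0.892501 = (0.014638 + 0.427937) / 0.892501 = 0.495882
d₂ = d₁ − σ√T = 0.495882 − 0.892501 = -0.396619
e^{−rT} = e^{−0.0102·2.9077} = 0.970777
N(−d₁) = 0.309989,  N(−d₂) = 0.654176
Put price V = K·e^{−rT}·N(−d₂) − S·N(−d₁) = 136.956745 − 67.837957 = 69.118788
ρ = −K·T·e^{−rT}·N(−d₂) = -398.229127

price = 69.118788
ρ = -398.229127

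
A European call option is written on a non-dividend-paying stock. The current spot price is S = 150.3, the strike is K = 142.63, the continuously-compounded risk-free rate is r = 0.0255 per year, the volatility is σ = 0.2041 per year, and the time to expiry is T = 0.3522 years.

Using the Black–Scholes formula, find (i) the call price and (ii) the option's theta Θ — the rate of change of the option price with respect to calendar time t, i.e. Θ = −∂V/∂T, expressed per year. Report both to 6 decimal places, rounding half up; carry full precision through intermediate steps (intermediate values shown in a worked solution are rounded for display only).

σ√T = 0.2041·√0.3522 = 0.121126
d₁ = (ln(S/K) + (r+σ²/2)T) / (σ√T) = (ln(150.3/142.63) + (0.0255+0.2041²/2)·0.3522) / 0.121126 = (0.052379 + 0.016317) / 0.121126 = 0.567147
d₂ = d₁ − σ√T = 0.567147 − 0.121126 = 0.446021
e^{−rT} = e^{−0.0255·0.3522} = 0.991059
N(d₁) = 0.714693,  N(d₂) = 0.672209
Call price V = S·N(d₁) − K·e^{−rT}·N(d₂) = 107.418335 − 95.019933 = 12.398402
φ(d₁) = (1/√(2π))·e^{−d₁²/2} = 0.339675
Θ = −S·φ(d₁)·σ/(2√T) − r·K·e^{−rT}·N(d₂) = −8.778913 − 2.423008 = -11.201921

price = 12.398402
Θ = -11.201921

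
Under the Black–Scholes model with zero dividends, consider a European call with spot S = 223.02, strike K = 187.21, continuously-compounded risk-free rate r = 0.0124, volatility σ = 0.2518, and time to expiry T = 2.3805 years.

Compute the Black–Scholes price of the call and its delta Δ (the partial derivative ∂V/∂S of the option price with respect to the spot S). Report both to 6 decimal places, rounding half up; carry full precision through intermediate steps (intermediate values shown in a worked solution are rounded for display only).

price = 55.952696
Δ = 0.764471

σ√T = 0.2518·√2.3805 = 0.388499
d₁ = (ln(S/K) + (r+σ²/2)T) / (σ√T) = (ln(223.02/187.21) + (0.0124+0.2518²/2)·2.3805) / 0.388499 = (0.175030 + 0.104984) / 0.388499 = 0.720760
d₂ = d₁ − σ√T = 0.720760 − 0.388499 = 0.332261
e^{−rT} = e^{−0.0124·2.3805} = 0.970913
N(d₁) = 0.764471,  N(d₂) = 0.630154
Call price V = S·N(d₁) − K·e^{−rT}·N(d₂) = 170.492394 − 114.539698 = 55.952696
Δ = N(d₁) = 0.764471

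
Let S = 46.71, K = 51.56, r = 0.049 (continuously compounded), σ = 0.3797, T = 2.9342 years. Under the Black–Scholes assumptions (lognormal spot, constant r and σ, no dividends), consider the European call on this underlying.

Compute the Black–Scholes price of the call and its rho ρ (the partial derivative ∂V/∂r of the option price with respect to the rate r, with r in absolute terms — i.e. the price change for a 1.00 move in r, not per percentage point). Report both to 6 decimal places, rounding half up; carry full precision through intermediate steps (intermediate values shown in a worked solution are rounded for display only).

σ√T = 0.3797·√2.9342 = 0.650407
d₁ = (ln(S/K) + (r+σ²/2)T) / (σ√T) = (ln(46.71/51.56) + (0.049+0.3797²/2)·2.9342) / 0.650407 = (-0.098788 + 0.355291) / 0.650407 = 0.394372
d₂ = d₁ − σ√T = 0.394372 − 0.650407 = -0.256035
e^{−rT} = e^{−0.049·2.9342} = 0.866082
N(d₁) = 0.653347,  N(d₂) = 0.398962
Call price V = S·N(d₁) − K·e^{−rT}·N(d₂) = 30.517837 − 17.815719 = 12.702118
ρ = K·T·e^{−rT}·N(d₂) = 52.274882

price = 12.702118
ρ = 52.274882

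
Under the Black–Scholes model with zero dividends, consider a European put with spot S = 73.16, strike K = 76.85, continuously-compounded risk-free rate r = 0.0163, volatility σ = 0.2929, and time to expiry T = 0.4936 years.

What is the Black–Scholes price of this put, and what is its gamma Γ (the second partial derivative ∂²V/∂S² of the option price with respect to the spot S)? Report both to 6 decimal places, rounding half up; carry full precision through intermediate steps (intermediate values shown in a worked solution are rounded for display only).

σ√T = 0.2929·√0.4936 = 0.205782
d₁ = (ln(S/K) + (r+σ²/2)T) / (σ√T) = (ln(73.16/76.85) + (0.0163+0.2929²/2)·0.4936) / 0.205782 = (-0.049207 + 0.029219) / 0.205782 = -0.097131
d₂ = d₁ − σ√T = -0.097131 − 0.205782 = -0.302913
e^{−rT} = e^{−0.0163·0.4936} = 0.991987
N(−d₁) = 0.538689,  N(−d₂) = 0.619022
Put price V = K·e^{−rT}·N(−d₂) − S·N(−d₁) = 47.190631 − 39.410488 = 7.780142
φ(d₁) = (1/√(2π))·e^{−d₁²/2} = 0.397065
Γ = φ(d₁) / (S·σ·√T) = 0.026374

price = 7.780142
Γ = 0.026374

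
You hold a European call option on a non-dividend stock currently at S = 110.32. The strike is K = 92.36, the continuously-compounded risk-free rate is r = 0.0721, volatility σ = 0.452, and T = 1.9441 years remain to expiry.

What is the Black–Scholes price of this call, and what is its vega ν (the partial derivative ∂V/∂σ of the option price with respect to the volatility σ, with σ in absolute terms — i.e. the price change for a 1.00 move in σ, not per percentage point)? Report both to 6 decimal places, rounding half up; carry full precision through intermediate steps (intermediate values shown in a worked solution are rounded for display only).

price = 41.400427
ν = 43.863331

σ√T = 0.452·√1.9441 = 0.630228
d₁ = (ln(S/K) + (r+σ²/2)T) / (σ√T) = (ln(110.32/92.36) + (0.0721+0.452²/2)·1.9441) / 0.630228 = (0.177691 + 0.338763) / 0.630228 = 0.819472
d₂ = d₁ − σ√T = 0.819472 − 0.630228 = 0.189244
e^{−rT} = e^{−0.0721·1.9441} = 0.869211
N(d₁) = 0.793742,  N(d₂) = 0.575049
Call price V = S·N(d₁) − K·e^{−rT}·N(d₂) = 87.565569 − 46.165142 = 41.400427
φ(d₁) = (1/√(2π))·e^{−d₁²/2} = 0.285160
ν = S·φ(d₁)·√T = 43.863331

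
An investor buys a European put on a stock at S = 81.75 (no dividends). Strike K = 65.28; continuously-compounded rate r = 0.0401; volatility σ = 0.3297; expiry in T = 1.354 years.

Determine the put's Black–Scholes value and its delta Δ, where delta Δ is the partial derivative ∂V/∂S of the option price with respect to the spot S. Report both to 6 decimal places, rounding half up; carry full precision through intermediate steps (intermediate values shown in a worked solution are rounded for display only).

price = 3.677034
Δ = -0.178845

σ√T = 0.3297·√1.354 = 0.383644
d₁ = (ln(S/K) + (r+σ²/2)T) / (σ√T) = (ln(81.75/65.28) + (0.0401+0.3297²/2)·1.354) / 0.383644 = (0.224980 + 0.127887) / 0.383644 = 0.919777
d₂ = d₁ − σ√T = 0.919777 − 0.383644 = 0.536133
e^{−rT} = e^{−0.0401·1.354} = 0.947152
N(−d₁) = 0.178845,  N(−d₂) = 0.295933
Put price V = K·e^{−rT}·N(−d₂) − S·N(−d₁) = 18.297585 − 14.620551 = 3.677034
Δ = −N(−d₁) = -0.178845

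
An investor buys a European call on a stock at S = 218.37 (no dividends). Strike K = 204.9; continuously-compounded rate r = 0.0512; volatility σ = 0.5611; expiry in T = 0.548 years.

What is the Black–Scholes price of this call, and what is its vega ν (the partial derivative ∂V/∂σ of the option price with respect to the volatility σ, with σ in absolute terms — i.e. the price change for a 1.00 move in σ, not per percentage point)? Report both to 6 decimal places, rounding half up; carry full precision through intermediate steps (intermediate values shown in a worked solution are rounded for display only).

price = 44.743707
ν = 58.832796

σ√T = 0.5611·√0.548 = 0.415366
d₁ = (ln(S/K) + (r+σ²/2)T) / (σ√T) = (ln(218.37/204.9) + (0.0512+0.5611²/2)·0.548) / 0.415366 = (0.063669 + 0.114322) / 0.415366 = 0.428516
d₂ = d₁ − σ√T = 0.428516 − 0.415366 = 0.013150
e^{−rT} = e^{−0.0512·0.548} = 0.972332
N(d₁) = 0.665862,  N(d₂) = 0.505246
Call price V = S·N(d₁) − K·e^{−rT}·N(d₂) = 145.404322 − 100.660615 = 44.743707
φ(d₁) = (1/√(2π))·e^{−d₁²/2} = 0.363945
ν = S·φ(d₁)·√T = 58.832796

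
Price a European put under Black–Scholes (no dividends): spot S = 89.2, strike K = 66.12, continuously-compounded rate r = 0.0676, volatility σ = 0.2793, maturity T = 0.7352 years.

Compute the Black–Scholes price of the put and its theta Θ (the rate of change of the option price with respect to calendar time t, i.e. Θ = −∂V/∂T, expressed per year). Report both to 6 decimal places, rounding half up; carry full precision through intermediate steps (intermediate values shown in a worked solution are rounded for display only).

σ√T = 0.2793·√0.7352 = 0.239482
d₁ = (ln(S/K) + (r+σ²/2)T) / (σ√T) = (ln(89.2/66.12) + (0.0676+0.2793²/2)·0.7352) / 0.239482 = (0.299410 + 0.078375) / 0.239482 = 1.577507
d₂ = d₁ − σ√T = 1.577507 − 0.239482 = 1.338024
e^{−rT} = e^{−0.0676·0.7352} = 0.951515
N(−d₁) = 0.057339,  N(−d₂) = 0.090444
Put price V = K·e^{−rT}·N(−d₂) − S·N(−d₁) = 5.690226 − 5.114681 = 0.575545
φ(d₁) = (1/√(2π))·e^{−d₁²/2} = 0.114956
Θ = −S·φ(d₁)·σ/(2√T) + r·K·e^{−rT}·N(−d₂) = −1.670076 + 0.384659 = -1.285416

price = 0.575545
Θ = -1.285416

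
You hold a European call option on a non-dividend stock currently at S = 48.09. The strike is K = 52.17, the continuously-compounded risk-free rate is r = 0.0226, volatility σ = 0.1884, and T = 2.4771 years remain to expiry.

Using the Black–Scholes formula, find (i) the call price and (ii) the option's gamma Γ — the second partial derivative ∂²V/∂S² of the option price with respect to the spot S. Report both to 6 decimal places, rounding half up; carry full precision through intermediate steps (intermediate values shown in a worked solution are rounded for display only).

price = 5.142198
Γ = 0.027923

σ√T = 0.1884·√2.4771 = 0.296519
d₁ = (ln(S/K) + (r+σ²/2)T) / (σ√T) = (ln(48.09/52.17) + (0.0226+0.1884²/2)·2.4771) / 0.296519 = (-0.081433 + 0.099944) / 0.296519 = 0.062427
d₂ = d₁ − σ√T = 0.062427 − 0.296519 = -0.234092
e^{−rT} = e^{−0.0226·2.4771} = 0.945556
N(d₁) = 0.524889,  N(d₂) = 0.407457
Call price V = S·N(d₁) − K·e^{−rT}·N(d₂) = 25.241899 − 20.099701 = 5.142198
φ(d₁) = (1/√(2π))·e^{−d₁²/2} = 0.398166
Γ = φ(d₁) / (S·σ·√T) = 0.027923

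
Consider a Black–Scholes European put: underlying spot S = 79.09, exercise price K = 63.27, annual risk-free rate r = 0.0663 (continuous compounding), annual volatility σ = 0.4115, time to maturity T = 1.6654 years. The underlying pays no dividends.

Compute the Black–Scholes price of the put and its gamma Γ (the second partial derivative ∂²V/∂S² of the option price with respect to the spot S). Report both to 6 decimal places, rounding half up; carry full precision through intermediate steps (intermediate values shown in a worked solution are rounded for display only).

σ√T = 0.4115·√1.6654 = 0.531042
d₁ = (ln(S/K) + (r+σ²/2)T) / (σ√T) = (ln(79.09/63.27) + (0.0663+0.4115²/2)·1.6654) / 0.531042 = (0.223175 + 0.251419) / 0.531042 = 0.893703
d₂ = d₁ − σ√T = 0.893703 − 0.531042 = 0.362661
e^{−rT} = e^{−0.0663·1.6654} = 0.895462
N(−d₁) = 0.185740,  N(−d₂) = 0.358429
Put price V = K·e^{−rT}·N(−d₂) − S·N(−d₁) = 20.307108 − 14.690207 = 5.616901
φ(d₁) = (1/√(2π))·e^{−d₁²/2} = 0.267592
Γ = φ(d₁) / (S·σ·√T) = 0.006371

price = 5.616901
Γ = 0.006371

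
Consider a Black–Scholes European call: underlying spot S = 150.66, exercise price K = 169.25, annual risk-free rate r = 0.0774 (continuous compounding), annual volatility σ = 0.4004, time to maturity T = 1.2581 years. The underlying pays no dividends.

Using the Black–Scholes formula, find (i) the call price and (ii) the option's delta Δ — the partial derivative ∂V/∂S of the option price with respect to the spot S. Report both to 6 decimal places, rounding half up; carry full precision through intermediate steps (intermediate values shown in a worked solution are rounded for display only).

price = 25.605489
Δ = 0.572329

σ√T = 0.4004·√1.2581 = 0.449109
d₁ = (ln(S/K) + (r+σ²/2)T) / (σ√T) = (ln(150.66/169.25) + (0.0774+0.4004²/2)·1.2581) / 0.449109 = (-0.116351 + 0.198226) / 0.449109 = 0.182306
d₂ = d₁ − σ√T = 0.182306 − 0.449109 = -0.266803
e^{−rT} = e^{−0.0774·1.2581} = 0.907214
N(d₁) = 0.572329,  N(d₂) = 0.394810
Call price V = S·N(d₁) − K·e^{−rT}·N(d₂) = 86.227019 − 60.621531 = 25.605489
Δ = N(d₁) = 0.572329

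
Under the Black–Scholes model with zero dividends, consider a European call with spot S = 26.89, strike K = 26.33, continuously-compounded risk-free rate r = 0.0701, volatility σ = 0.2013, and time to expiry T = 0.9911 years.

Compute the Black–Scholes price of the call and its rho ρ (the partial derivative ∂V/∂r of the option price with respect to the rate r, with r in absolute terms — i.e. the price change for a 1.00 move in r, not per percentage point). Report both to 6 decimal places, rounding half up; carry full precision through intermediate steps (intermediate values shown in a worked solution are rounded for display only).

σ√T = 0.2013·√0.9911 = 0.200402
d₁ = (ln(S/K) + (r+σ²/2)T) / (σ√T) = (ln(26.89/26.33) + (0.0701+0.2013²/2)·0.9911) / 0.200402 = (0.021045 + 0.089557) / 0.200402 = 0.551901
d₂ = d₁ − σ√T = 0.551901 − 0.200402 = 0.351499
e^{−rT} = e^{−0.0701·0.9911} = 0.932882
N(d₁) = 0.709492,  N(d₂) = 0.637393
Call price V = S·N(d₁) − K·e^{−rT}·N(d₂) = 19.078235 − 15.656148 = 3.422087
ρ = K·T·e^{−rT}·N(d₂) = 15.516809

price = 3.422087
ρ = 15.516809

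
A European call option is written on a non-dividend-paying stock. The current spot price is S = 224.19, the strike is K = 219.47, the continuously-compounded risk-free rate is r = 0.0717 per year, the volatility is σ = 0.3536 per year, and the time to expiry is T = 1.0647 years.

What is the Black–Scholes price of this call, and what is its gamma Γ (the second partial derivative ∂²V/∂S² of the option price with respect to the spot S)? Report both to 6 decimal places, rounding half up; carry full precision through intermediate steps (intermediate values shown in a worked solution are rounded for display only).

σ√T = 0.3536·√1.0647 = 0.364860
d₁ = (ln(S/K) + (r+σ²/2)T) / (σ√T) = (ln(224.19/219.47) + (0.0717+0.3536²/2)·1.0647) / 0.364860 = (0.021278 + 0.142900) / 0.364860 = 0.449977
d₂ = d₁ − σ√T = 0.449977 − 0.364860 = 0.085118
e^{−rT} = e^{−0.0717·1.0647} = 0.926502
N(d₁) = 0.673637,  N(d₂) = 0.533916
Call price V = S·N(d₁) − K·e^{−rT}·N(d₂) = 151.022603 − 108.566191 = 42.456412
φ(d₁) = (1/√(2π))·e^{−d₁²/2} = 0.360531
Γ = φ(d₁) / (S·σ·√T) = 0.004408

price = 42.456412
Γ = 0.004408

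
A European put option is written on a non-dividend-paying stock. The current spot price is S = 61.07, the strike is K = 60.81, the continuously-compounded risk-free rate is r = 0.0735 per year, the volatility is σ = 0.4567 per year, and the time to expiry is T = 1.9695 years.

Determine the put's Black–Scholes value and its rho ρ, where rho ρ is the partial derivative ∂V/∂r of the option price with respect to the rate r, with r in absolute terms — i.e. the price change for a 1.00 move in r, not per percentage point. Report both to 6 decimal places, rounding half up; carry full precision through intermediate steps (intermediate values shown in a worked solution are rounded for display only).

σ√T = 0.4567·√1.9695 = 0.640928
d₁ = (ln(S/K) + (r+σ²/2)T) / (σ√T) = (ln(61.07/60.81) + (0.0735+0.4567²/2)·1.9695) / 0.640928 = (0.004266 + 0.350152) / 0.640928 = 0.552978
d₂ = d₁ − σ√T = 0.552978 − 0.640928 = -0.087950
e^{−rT} = e^{−0.0735·1.9695} = 0.865231
N(−d₁) = 0.290139,  N(−d₂) = 0.535042
Put price V = K·e^{−rT}·N(−d₂) − S·N(−d₁) = 28.151069 − 17.718804 = 10.432265
ρ = −K·T·e^{−rT}·N(−d₂) = -55.443531

price = 10.432265
ρ = -55.443531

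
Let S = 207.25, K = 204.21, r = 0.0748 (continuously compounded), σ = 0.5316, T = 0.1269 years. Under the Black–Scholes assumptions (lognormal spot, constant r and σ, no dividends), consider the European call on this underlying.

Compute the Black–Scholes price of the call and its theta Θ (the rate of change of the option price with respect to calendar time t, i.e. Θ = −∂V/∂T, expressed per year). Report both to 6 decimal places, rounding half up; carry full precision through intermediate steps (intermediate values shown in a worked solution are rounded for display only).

σ√T = 0.5316·√0.1269 = 0.189372
d₁ = (ln(S/K) + (r+σ²/2)T) / (σ√T) = (ln(207.25/204.21) + (0.0748+0.5316²/2)·0.1269) / 0.189372 = (0.014777 + 0.027423) / 0.189372 = 0.222841
d₂ = d₁ − σ√T = 0.222841 − 0.189372 = 0.033469
e^{−rT} = e^{−0.0748·0.1269} = 0.990553
N(d₁) = 0.588171,  N(d₂) = 0.513350
Call price V = S·N(d₁) − K·e^{−rT}·N(d₂) = 121.898339 − 103.840810 = 18.057529
φ(d₁) = (1/√(2π))·e^{−d₁²/2} = 0.389159
Θ = −S·φ(d₁)·σ/(2√T) − r·K·e^{−rT}·N(d₂) = −60.179090 − 7.767293 = -67.946382

price = 18.057529
Θ = -67.946382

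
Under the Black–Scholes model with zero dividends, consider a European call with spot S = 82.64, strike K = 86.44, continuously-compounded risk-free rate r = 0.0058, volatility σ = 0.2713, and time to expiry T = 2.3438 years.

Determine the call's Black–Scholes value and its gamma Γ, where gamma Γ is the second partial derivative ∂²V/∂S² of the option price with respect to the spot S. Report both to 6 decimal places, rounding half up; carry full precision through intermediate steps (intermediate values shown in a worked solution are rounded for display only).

price = 12.534504
Γ = 0.011522

σ√T = 0.2713·√2.3438 = 0.415346
d₁ = (ln(S/K) + (r+σ²/2)T) / (σ√T) = (ln(82.64/86.44) + (0.0058+0.2713²/2)·2.3438) / 0.415346 = (-0.044957 + 0.099850) / 0.415346 = 0.132163
d₂ = d₁ − σ√T = 0.132163 − 0.415346 = -0.283183
e^{−rT} = e^{−0.0058·2.3438} = 0.986498
N(d₁) = 0.552572,  N(d₂) = 0.388518
Call price V = S·N(d₁) − K·e^{−rT}·N(d₂) = 45.664586 − 33.130082 = 12.534504
φ(d₁) = (1/√(2π))·e^{−d₁²/2} = 0.395473
Γ = φ(d₁) / (S·σ·√T) = 0.011522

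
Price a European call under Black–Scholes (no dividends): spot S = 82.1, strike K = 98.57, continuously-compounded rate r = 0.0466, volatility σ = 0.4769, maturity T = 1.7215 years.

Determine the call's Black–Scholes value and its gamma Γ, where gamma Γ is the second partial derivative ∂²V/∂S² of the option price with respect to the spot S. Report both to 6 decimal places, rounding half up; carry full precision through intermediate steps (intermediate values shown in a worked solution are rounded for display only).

price = 17.094275
Γ = 0.007680

σ√T = 0.4769·√1.7215 = 0.625721
d₁ = (ln(S/K) + (r+σ²/2)T) / (σ√T) = (ln(82.1/98.57) + (0.0466+0.4769²/2)·1.7215) / 0.625721 = (-0.182829 + 0.275985) / 0.625721 = 0.148879
d₂ = d₁ − σ√T = 0.148879 − 0.625721 = -0.476843
e^{−rT} = e^{−0.0466·1.7215} = 0.922912
N(d₁) = 0.559175,  N(d₂) = 0.316737
Call price V = S·N(d₁) − K·e^{−rT}·N(d₂) = 45.908288 − 28.814014 = 17.094275
φ(d₁) = (1/√(2π))·e^{−d₁²/2} = 0.394545
Γ = φ(d₁) / (S·σ·√T) = 0.007680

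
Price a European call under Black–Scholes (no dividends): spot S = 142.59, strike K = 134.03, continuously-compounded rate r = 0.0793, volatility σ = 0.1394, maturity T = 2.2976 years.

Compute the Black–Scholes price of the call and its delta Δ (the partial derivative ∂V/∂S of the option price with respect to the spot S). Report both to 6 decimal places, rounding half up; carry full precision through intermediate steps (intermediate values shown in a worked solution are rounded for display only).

σ√T = 0.1394·√2.2976 = 0.211300
d₁ = (ln(S/K) + (r+σ²/2)T) / (σ√T) = (ln(142.59/134.03) + (0.0793+0.1394²/2)·2.2976) / 0.211300 = (0.061910 + 0.204524) / 0.211300 = 1.260923
d₂ = d₁ − σ√T = 1.260923 − 0.211300 = 1.049623
e^{−rT} = e^{−0.0793·2.2976} = 0.833435
N(d₁) = 0.896332,  N(d₂) = 0.853054
Call price V = S·N(d₁) − K·e^{−rT}·N(d₂) = 127.807934 − 95.290655 = 32.517279
Δ = N(d₁) = 0.896332

price = 32.517279
Δ = 0.896332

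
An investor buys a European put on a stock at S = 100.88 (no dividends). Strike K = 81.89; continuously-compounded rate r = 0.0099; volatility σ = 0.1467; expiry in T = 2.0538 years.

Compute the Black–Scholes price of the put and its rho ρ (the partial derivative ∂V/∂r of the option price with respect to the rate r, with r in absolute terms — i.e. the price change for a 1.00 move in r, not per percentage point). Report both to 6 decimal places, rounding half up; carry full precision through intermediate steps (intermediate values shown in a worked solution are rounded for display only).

price = 1.322410
ρ = -26.806108

σ√T = 0.1467·√2.0538 = 0.210237
d₁ = (ln(S/K) + (r+σ²/2)T) / (σ√T) = (ln(100.88/81.89) + (0.0099+0.1467²/2)·2.0538) / 0.210237 = (0.208555 + 0.042432) / 0.210237 = 1.193830
d₂ = d₁ − σ√T = 1.193830 − 0.210237 = 0.983593
e^{−rT} = e^{−0.0099·2.0538} = 0.979873
N(−d₁) = 0.116272,  N(−d₂) = 0.162658
Put price V = K·e^{−rT}·N(−d₂) − S·N(−d₁) = 13.051956 − 11.729546 = 1.322410
ρ = −K·T·e^{−rT}·N(−d₂) = -26.806108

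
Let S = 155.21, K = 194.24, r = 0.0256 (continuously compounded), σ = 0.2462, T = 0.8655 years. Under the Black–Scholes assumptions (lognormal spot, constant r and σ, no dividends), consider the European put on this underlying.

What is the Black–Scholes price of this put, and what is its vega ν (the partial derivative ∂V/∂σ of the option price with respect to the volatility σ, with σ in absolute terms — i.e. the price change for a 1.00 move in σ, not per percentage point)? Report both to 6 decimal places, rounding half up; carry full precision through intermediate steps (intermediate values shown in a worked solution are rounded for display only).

price = 38.834890
ν = 42.889819

σ√T = 0.2462·√0.8655 = 0.229045
d₁ = (ln(S/K) + (r+σ²/2)T) / (σ√T) = (ln(155.21/194.24) + (0.0256+0.2462²/2)·0.8655) / 0.229045 = (-0.224315 + 0.048388) / 0.229045 = -0.768091
d₂ = d₁ − σ√T = -0.768091 − 0.229045 = -0.997137
e^{−rT} = e^{−0.0256·0.8655} = 0.978087
N(−d₁) = 0.778784,  N(−d₂) = 0.840651
Put price V = K·e^{−rT}·N(−d₂) − S·N(−d₁) = 159.709878 − 120.874989 = 38.834890
φ(d₁) = (1/√(2π))·e^{−d₁²/2} = 0.297030
ν = S·φ(d₁)·√T = 42.889819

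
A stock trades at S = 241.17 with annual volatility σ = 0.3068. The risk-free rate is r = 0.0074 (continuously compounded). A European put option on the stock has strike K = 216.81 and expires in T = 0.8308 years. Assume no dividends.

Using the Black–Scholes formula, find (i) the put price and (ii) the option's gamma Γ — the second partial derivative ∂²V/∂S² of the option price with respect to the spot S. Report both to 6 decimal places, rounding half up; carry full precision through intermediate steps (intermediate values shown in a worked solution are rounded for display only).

σ√T = 0.3068·√0.8308 = 0.279643
d₁ = (ln(S/K) + (r+σ²/2)T) / (σ√T) = (ln(241.17/216.81) + (0.0074+0.3068²/2)·0.8308) / 0.279643 = (0.106481 + 0.045248) / 0.279643 = 0.542580
d₂ = d₁ − σ√T = 0.542580 − 0.279643 = 0.262937
e^{−rT} = e^{−0.0074·0.8308} = 0.993871
N(−d₁) = 0.293709,  N(−d₂) = 0.396299
Put price V = K·e^{−rT}·N(−d₂) − S·N(−d₁) = 85.395051 − 70.833901 = 14.561150
φ(d₁) = (1/√(2π))·e^{−d₁²/2} = 0.344337
Γ = φ(d₁) / (S·σ·√T) = 0.005106

price = 14.561150
Γ = 0.005106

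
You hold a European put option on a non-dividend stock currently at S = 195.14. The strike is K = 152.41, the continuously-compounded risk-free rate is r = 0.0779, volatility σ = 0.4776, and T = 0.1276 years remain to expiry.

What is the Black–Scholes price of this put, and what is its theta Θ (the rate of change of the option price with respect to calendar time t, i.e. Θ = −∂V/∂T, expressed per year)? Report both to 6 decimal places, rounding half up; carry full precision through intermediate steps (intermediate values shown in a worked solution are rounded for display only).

price = 0.842362
Θ = -13.739393

σ√T = 0.4776·√0.1276 = 0.170604
d₁ = (ln(S/K) + (r+σ²/2)T) / (σ√T) = (ln(195.14/152.41) + (0.0779+0.4776²/2)·0.1276) / 0.170604 = (0.247143 + 0.024493) / 0.170604 = 1.592200
d₂ = d₁ − σ√T = 1.592200 − 0.170604 = 1.421596
e^{−rT} = e^{−0.0779·0.1276} = 0.990109
N(−d₁) = 0.055670,  N(−d₂) = 0.077572
Put price V = K·e^{−rT}·N(−d₂) − S·N(−d₁) = 11.705789 − 10.863427 = 0.842362
φ(d₁) = (1/√(2π))·e^{−d₁²/2} = 0.112310
Θ = −S·φ(d₁)·σ/(2√T) + r·K·e^{−rT}·N(−d₂) = −14.651273 + 0.911881 = -13.739393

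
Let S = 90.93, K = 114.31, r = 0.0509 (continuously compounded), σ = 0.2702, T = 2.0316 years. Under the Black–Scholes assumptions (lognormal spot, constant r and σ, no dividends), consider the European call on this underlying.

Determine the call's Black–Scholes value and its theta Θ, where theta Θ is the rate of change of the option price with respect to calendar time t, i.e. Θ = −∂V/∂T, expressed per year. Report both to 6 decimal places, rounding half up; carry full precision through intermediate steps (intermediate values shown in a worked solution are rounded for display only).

price = 9.505298
Θ = -4.993404

σ√T = 0.2702·√2.0316 = 0.385127
d₁ = (ln(S/K) + (r+σ²/2)T) / (σ√T) = (ln(90.93/114.31) + (0.0509+0.2702²/2)·2.0316) / 0.385127 = (-0.228824 + 0.177570) / 0.385127 = -0.133083
d₂ = d₁ − σ√T = -0.133083 − 0.385127 = -0.518211
e^{−rT} = e^{−0.0509·2.0316} = 0.901759
N(d₁) = 0.447064,  N(d₂) = 0.302156
Call price V = S·N(d₁) − K·e^{−rT}·N(d₂) = 40.651503 − 31.146205 = 9.505298
φ(d₁) = (1/√(2π))·e^{−d₁²/2} = 0.395425
Θ = −S·φ(d₁)·σ/(2√T) − r·K·e^{−rT}·N(d₂) = −3.408063 − 1.585342 = -4.993404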